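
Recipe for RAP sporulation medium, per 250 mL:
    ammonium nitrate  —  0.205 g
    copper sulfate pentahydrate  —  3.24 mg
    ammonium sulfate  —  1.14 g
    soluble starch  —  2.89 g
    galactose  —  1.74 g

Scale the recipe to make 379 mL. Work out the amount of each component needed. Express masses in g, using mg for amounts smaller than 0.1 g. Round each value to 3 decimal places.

Scale factor = 379 mL / 250 mL = 1.516.
ammonium nitrate: 0.205 g × (379 mL / 250 mL) = 0.311 g
copper sulfate pentahydrate: 3.24 mg × (379 mL / 250 mL) = 4.912 mg
ammonium sulfate: 1.14 g × (379 mL / 250 mL) = 1.728 g
soluble starch: 2.89 g × (379 mL / 250 mL) = 4.381 g
galactose: 1.74 g × (379 mL / 250 mL) = 2.638 g

ammonium nitrate 0.311 g; copper sulfate pentahydrate 4.912 mg; ammonium sulfate 1.728 g; soluble starch 4.381 g; galactose 2.638 g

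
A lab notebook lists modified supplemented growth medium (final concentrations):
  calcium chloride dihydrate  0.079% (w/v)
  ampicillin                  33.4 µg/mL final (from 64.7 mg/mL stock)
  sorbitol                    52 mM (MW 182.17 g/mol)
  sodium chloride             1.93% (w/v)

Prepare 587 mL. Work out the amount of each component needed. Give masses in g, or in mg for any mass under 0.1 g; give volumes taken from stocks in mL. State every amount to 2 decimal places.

Working volume: 587 mL = 0.587 L.
calcium chloride dihydrate: 0.079 g per 100 mL × 587 mL ÷ 100 = 0.46 g
ampicillin: V = C2·V2/C1 = 33.4 µg/mL × 587 mL ÷ 64700 µg/mL = 0.30 mL
sorbitol: 52 mmol/L × 182.17 g/mol × 0.587 L ÷ 1000 = 5.56 g
sodium chloride: 1.93% w/v = 19.3 g/L → 19.3 × 0.587 L = 11.33 g

calcium chloride dihydrate 0.46 g; ampicillin 0.30 mL; sorbitol 5.56 g; sodium chloride 11.33 g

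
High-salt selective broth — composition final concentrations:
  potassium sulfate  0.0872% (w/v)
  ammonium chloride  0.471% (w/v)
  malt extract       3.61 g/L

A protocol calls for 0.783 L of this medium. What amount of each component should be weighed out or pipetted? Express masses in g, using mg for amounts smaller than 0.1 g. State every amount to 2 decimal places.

Working volume: 0.783 L.
potassium sulfate: 0.0872 g per 100 mL × 783 mL ÷ 100 = 0.68 g
ammonium chloride: 0.471 g per 100 mL × 783 mL ÷ 100 = 3.69 g
malt extract: 3.61 g/L × 0.783 L = 2.83 g

potassium sulfate 0.68 g; ammonium chloride 3.69 g; malt extract 2.83 g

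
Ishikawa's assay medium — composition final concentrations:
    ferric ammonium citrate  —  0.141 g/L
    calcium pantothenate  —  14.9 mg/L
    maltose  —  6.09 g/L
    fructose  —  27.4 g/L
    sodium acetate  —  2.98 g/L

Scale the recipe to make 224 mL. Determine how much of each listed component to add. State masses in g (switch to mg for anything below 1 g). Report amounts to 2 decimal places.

Scale factor relative to 1 L: 0.224.
ferric ammonium citrate: 0.141 g/L × 0.224 L = 0.031584 g = 31.58 mg
calcium pantothenate: 14.9 mg/L × 0.224 L = 3.34 mg
maltose: 6.09 g/L × 0.224 L = 1.36 g
fructose: 27.4 g/L × 0.224 L = 6.14 g
sodium acetate: 2.98 g/L × 0.224 L = 0.66752 g = 667.52 mg

ferric ammonium citrate 31.58 mg; calcium pantothenate 3.34 mg; maltose 1.36 g; fructose 6.14 g; sodium acetate 667.52 mg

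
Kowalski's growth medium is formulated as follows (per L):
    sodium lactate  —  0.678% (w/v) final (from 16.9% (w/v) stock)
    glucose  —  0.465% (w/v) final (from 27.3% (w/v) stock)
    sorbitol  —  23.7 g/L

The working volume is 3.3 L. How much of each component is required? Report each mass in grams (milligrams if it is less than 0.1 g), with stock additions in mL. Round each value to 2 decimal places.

sodium lactate 132.39 mL; glucose 56.21 mL; sorbitol 78.21 g

Scale factor relative to 1 L: 3.3.
sodium lactate: V = C2·V2/C1 = 0.678% ÷ 16.9% × 3300 mL = 132.39 mL
glucose: C1V1 = C2V2 → 0.465% ÷ 27.3% × 3300 mL = 56.21 mL
sorbitol: 23.7 g/L × 3.3 L = 78.21 g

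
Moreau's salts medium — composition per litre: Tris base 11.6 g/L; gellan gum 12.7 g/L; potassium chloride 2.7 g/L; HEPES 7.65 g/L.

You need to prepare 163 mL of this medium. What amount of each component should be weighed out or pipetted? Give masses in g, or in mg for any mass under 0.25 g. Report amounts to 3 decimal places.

Tris base 1.891 g; gellan gum 2.070 g; potassium chloride 0.440 g; HEPES 1.247 g

Scale factor relative to 1 L: 0.163.
Tris base: 11.6 g/L × 0.163 L = 1.891 g
gellan gum: 12.7 g/L × 0.163 L = 2.070 g
potassium chloride: 2.7 g/L × 0.163 L = 0.440 g
HEPES: 7.65 g/L × 0.163 L = 1.247 g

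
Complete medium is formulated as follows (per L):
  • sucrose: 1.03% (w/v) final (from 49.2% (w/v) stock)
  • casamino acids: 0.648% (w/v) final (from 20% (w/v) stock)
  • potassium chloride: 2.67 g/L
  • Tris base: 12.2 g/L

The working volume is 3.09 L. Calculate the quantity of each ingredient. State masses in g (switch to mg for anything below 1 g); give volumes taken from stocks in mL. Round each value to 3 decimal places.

Scale factor relative to 1 L: 3.09.
sucrose: V = C2·V2/C1 = 1.03% ÷ 49.2% × 3090 mL = 64.689 mL
casamino acids: C1V1 = C2V2 → 0.648% ÷ 20% × 3090 mL = 100.116 mL
potassium chloride: 2.67 g/L × 3.09 L = 8.250 g
Tris base: 12.2 g/L × 3.09 L = 37.698 g

sucrose 64.689 mL; casamino acids 100.116 mL; potassium chloride 8.250 g; Tris base 37.698 g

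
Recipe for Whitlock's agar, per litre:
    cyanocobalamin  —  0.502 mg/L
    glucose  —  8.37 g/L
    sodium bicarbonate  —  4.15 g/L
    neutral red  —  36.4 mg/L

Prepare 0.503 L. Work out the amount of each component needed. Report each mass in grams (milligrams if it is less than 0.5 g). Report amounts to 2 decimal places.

Scale factor relative to 1 L: 0.503.
cyanocobalamin: 0.502 mg/L × 0.503 L = 0.25 mg
glucose: 8.37 g/L × 0.503 L = 4.21 g
sodium bicarbonate: 4.15 g/L × 0.503 L = 2.09 g
neutral red: 36.4 mg/L × 0.503 L = 18.31 mg

cyanocobalamin 0.25 mg; glucose 4.21 g; sodium bicarbonate 2.09 g; neutral red 18.31 mg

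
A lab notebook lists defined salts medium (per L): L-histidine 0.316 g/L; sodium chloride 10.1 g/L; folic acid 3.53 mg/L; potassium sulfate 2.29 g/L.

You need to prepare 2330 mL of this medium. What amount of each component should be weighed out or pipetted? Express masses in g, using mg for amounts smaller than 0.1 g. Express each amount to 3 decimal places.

L-histidine 0.736 g; sodium chloride 23.533 g; folic acid 8.225 mg; potassium sulfate 5.336 g

Target volume = 2330 mL = 2.33 L.
L-histidine: 0.316 g/L × 2.33 L = 0.736 g
sodium chloride: 10.1 g/L × 2.33 L = 23.533 g
folic acid: 3.53 mg/L × 2.33 L = 8.225 mg
potassium sulfate: 2.29 g/L × 2.33 L = 5.336 g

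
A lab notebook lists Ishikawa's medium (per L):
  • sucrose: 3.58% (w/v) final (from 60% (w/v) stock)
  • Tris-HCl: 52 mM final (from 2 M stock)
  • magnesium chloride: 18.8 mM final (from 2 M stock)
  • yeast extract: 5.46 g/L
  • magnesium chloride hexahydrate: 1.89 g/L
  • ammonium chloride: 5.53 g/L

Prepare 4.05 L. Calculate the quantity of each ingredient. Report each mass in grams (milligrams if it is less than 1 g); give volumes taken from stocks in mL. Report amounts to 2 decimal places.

Working volume: 4.05 L.
sucrose: V = C2·V2/C1 = 3.58% ÷ 60% × 4050 mL = 241.65 mL
Tris-HCl: C1V1 = C2V2 → 52 mM × 4050 mL ÷ 2000 mM = 105.30 mL
magnesium chloride: C1V1 = C2V2 → 18.8 mM × 4050 mL ÷ 2000 mM = 38.07 mL
yeast extract: 5.46 g/L × 4.05 L = 22.11 g
magnesium chloride hexahydrate: 1.89 g/L × 4.05 L = 7.65 g
ammonium chloride: 5.53 g/L × 4.05 L = 22.40 g

sucrose 241.65 mL; Tris-HCl 105.30 mL; magnesium chloride 38.07 mL; yeast extract 22.11 g; magnesium chloride hexahydrate 7.65 g; ammonium chloride 22.40 g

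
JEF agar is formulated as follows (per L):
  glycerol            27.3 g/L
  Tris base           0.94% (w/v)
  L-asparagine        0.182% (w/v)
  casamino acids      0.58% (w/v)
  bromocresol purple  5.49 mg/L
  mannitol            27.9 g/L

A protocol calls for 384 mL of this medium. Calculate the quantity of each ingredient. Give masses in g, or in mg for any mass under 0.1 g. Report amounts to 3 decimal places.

glycerol 10.483 g; Tris base 3.610 g; L-asparagine 0.699 g; casamino acids 2.227 g; bromocresol purple 2.108 mg; mannitol 10.714 g

Target volume = 384 mL = 0.384 L.
glycerol: 27.3 g/L × 0.384 L = 10.483 g
Tris base: 0.94 g per 100 mL × 384 mL ÷ 100 = 3.610 g
L-asparagine: 0.182 g per 100 mL × 384 mL ÷ 100 = 0.699 g
casamino acids: 0.58% w/v = 5.8 g/L → 5.8 × 0.384 L = 2.227 g
bromocresol purple: 5.49 mg/L × 0.384 L = 2.108 mg
mannitol: 27.9 g/L × 0.384 L = 10.714 g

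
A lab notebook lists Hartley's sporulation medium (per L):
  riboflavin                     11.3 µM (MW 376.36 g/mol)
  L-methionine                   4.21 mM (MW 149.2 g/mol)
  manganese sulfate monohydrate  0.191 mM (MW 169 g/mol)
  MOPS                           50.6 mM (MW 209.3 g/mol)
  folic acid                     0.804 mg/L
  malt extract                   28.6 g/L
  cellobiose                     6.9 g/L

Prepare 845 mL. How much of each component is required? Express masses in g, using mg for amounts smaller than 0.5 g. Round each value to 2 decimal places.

riboflavin 3.59 mg; L-methionine 0.53 g; manganese sulfate monohydrate 27.28 mg; MOPS 8.95 g; folic acid 0.68 mg; malt extract 24.17 g; cellobiose 5.83 g

Working volume: 845 mL = 0.845 L.
riboflavin: 11.3 µmol/L × 376.36 g/mol × 0.845 L ÷ 1000 = 3.59 mg
L-methionine: 4.21 mmol/L × 149.2 g/mol × 0.845 L ÷ 1000 = 0.53 g
manganese sulfate monohydrate: 0.191 mmol/L × 169 mg/mmol × 0.845 L = 27.28 mg
MOPS: 50.6 mmol/L × 209.3 g/mol × 0.845 L ÷ 1000 = 8.95 g
folic acid: 0.804 mg/L × 0.845 L = 0.68 mg
malt extract: 28.6 g/L × 0.845 L = 24.17 g
cellobiose: 6.9 g/L × 0.845 L = 5.83 g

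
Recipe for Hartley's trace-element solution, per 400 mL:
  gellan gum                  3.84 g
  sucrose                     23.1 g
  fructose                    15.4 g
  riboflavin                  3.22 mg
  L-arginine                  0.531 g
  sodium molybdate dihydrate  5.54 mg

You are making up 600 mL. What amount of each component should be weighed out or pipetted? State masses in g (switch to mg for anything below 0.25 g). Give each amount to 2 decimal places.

gellan gum 5.76 g; sucrose 34.65 g; fructose 23.10 g; riboflavin 4.83 mg; L-arginine 0.80 g; sodium molybdate dihydrate 8.31 mg

Scale factor = 600 mL / 400 mL = 1.5.
gellan gum: 3.84 g × (600 mL / 400 mL) = 5.76 g
sucrose: 23.1 g × (600 mL / 400 mL) = 34.65 g
fructose: 15.4 g × (600 mL / 400 mL) = 23.10 g
riboflavin: 3.22 mg × (600 mL / 400 mL) = 4.83 mg
L-arginine: 0.531 g × (600 mL / 400 mL) = 0.80 g
sodium molybdate dihydrate: 5.54 mg × (600 mL / 400 mL) = 8.31 mg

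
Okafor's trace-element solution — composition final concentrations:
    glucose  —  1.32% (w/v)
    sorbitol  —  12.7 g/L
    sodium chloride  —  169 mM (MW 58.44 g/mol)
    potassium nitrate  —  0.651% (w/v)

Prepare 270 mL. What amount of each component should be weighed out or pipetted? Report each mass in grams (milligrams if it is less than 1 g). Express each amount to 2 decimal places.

Target volume = 270 mL = 0.27 L.
glucose: 1.32 g per 100 mL × 270 mL ÷ 100 = 3.56 g
sorbitol: 12.7 g/L × 0.27 L = 3.43 g
sodium chloride: 169 mmol/L × 58.44 g/mol × 0.27 L ÷ 1000 = 2.67 g
potassium nitrate: 0.651% w/v = 6.51 g/L → 6.51 × 0.27 L = 1.76 g

glucose 3.56 g; sorbitol 3.43 g; sodium chloride 2.67 g; potassium nitrate 1.76 g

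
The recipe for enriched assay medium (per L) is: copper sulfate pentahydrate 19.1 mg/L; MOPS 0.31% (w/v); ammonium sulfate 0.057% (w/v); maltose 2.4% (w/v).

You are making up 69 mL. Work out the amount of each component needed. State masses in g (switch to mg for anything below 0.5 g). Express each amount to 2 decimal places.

Scale factor relative to 1 L: 0.069.
copper sulfate pentahydrate: 19.1 mg/L × 0.069 L = 1.32 mg
MOPS: 0.31 g per 100 mL × 69 mL ÷ 100 = 0.2139 g = 213.90 mg
ammonium sulfate: 0.057% w/v = 0.57 g/L → 0.57 × 0.069 L = 0.03933 g = 39.33 mg
maltose: 2.4 g per 100 mL × 69 mL ÷ 100 = 1.66 g

copper sulfate pentahydrate 1.32 mg; MOPS 213.90 mg; ammonium sulfate 39.33 mg; maltose 1.66 g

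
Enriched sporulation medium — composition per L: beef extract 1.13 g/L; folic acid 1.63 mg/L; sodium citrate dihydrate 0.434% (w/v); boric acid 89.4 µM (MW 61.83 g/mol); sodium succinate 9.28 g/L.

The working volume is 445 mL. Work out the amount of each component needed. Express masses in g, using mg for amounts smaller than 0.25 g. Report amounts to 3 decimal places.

Target volume = 445 mL = 0.445 L.
beef extract: 1.13 g/L × 0.445 L = 0.503 g
folic acid: 1.63 mg/L × 0.445 L = 0.725 mg
sodium citrate dihydrate: 0.434% w/v = 4.34 g/L → 4.34 × 0.445 L = 1.931 g
boric acid: 89.4 µmol/L × 61.83 g/mol × 0.445 L ÷ 1000 = 2.460 mg
sodium succinate: 9.28 g/L × 0.445 L = 4.130 g

beef extract 0.503 g; folic acid 0.725 mg; sodium citrate dihydrate 1.931 g; boric acid 2.460 mg; sodium succinate 4.130 g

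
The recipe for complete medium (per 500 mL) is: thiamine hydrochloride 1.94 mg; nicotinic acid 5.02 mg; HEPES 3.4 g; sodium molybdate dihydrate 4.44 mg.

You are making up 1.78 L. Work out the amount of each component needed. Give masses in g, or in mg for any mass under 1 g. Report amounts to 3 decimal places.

thiamine hydrochloride 6.906 mg; nicotinic acid 17.871 mg; HEPES 12.104 g; sodium molybdate dihydrate 15.806 mg

Ratio of target to recipe volume: 1780 / 500 = 3.56.
thiamine hydrochloride: 1.94 mg × (1780 mL / 500 mL) = 6.906 mg
nicotinic acid: 5.02 mg × (1780 mL / 500 mL) = 17.871 mg
HEPES: 3.4 g × (1780 mL / 500 mL) = 12.104 g
sodium molybdate dihydrate: 4.44 mg × (1780 mL / 500 mL) = 15.806 mg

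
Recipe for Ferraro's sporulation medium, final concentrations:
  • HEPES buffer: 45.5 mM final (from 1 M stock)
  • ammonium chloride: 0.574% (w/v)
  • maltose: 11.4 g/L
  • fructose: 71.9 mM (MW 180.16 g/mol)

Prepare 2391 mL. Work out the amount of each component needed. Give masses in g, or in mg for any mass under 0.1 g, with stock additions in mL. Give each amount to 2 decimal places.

HEPES buffer 108.79 mL; ammonium chloride 13.72 g; maltose 27.26 g; fructose 30.97 g

Scale factor relative to 1 L: 2.391.
HEPES buffer: dilute stock: 45.5 mM × 2391 mL ÷ 1000 mM = 108.79 mL
ammonium chloride: 0.574% w/v = 5.74 g/L → 5.74 × 2.391 L = 13.72 g
maltose: 11.4 g/L × 2.391 L = 27.26 g
fructose: 71.9 mmol/L × 180.16 g/mol × 2.391 L ÷ 1000 = 30.97 g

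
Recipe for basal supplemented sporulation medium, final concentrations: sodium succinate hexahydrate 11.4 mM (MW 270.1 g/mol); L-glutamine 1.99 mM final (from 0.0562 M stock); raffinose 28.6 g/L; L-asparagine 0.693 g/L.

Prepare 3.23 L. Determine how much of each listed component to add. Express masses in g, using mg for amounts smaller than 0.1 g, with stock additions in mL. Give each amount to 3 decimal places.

sodium succinate hexahydrate 9.946 g; L-glutamine 114.372 mL; raffinose 92.378 g; L-asparagine 2.238 g

Working volume: 3.23 L.
sodium succinate hexahydrate: 11.4 mmol/L × 270.1 g/mol × 3.23 L ÷ 1000 = 9.946 g
L-glutamine: V = C2·V2/C1 = 1.99 mM × 3230 mL ÷ 56.2 mM = 114.372 mL
raffinose: 28.6 g/L × 3.23 L = 92.378 g
L-asparagine: 0.693 g/L × 3.23 L = 2.238 g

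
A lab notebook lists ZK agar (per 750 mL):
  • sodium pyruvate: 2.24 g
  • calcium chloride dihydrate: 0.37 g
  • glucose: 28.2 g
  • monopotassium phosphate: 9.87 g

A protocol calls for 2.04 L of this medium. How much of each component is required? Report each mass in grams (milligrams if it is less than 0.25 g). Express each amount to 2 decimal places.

Ratio of target to recipe volume: 2040 / 750 = 2.72.
sodium pyruvate: 2.24 g × (2040 mL / 750 mL) = 6.09 g
calcium chloride dihydrate: 0.37 g × (2040 mL / 750 mL) = 1.01 g
glucose: 28.2 g × (2040 mL / 750 mL) = 76.70 g
monopotassium phosphate: 9.87 g × (2040 mL / 750 mL) = 26.85 g

sodium pyruvate 6.09 g; calcium chloride dihydrate 1.01 g; glucose 76.70 g; monopotassium phosphate 26.85 g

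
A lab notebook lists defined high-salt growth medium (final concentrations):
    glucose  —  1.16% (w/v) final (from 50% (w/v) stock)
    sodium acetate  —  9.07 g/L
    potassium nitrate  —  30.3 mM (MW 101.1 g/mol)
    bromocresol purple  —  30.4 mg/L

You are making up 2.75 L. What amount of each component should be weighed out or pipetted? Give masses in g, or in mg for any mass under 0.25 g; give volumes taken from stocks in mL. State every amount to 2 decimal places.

Scale factor relative to 1 L: 2.75.
glucose: C1V1 = C2V2 → 1.16% ÷ 50% × 2750 mL = 63.80 mL
sodium acetate: 9.07 g/L × 2.75 L = 24.94 g
potassium nitrate: 30.3 mmol/L × 101.1 g/mol × 2.75 L ÷ 1000 = 8.42 g
bromocresol purple: 30.4 mg/L × 2.75 L = 83.60 mg

glucose 63.80 mL; sodium acetate 24.94 g; potassium nitrate 8.42 g; bromocresol purple 83.60 mg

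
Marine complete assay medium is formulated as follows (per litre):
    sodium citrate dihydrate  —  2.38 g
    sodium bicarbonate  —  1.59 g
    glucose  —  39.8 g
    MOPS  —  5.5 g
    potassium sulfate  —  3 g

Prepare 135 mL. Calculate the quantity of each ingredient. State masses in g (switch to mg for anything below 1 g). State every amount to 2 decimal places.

sodium citrate dihydrate 321.30 mg; sodium bicarbonate 214.65 mg; glucose 5.37 g; MOPS 742.50 mg; potassium sulfate 405.00 mg

Ratio of target to recipe volume: 135 / 1000 = 0.135.
sodium citrate dihydrate: 2.38 g × (135 mL / 1000 mL) = 0.3213 g = 321.30 mg
sodium bicarbonate: 1.59 g × (135 mL / 1000 mL) = 0.21465 g = 214.65 mg
glucose: 39.8 g × (135 mL / 1000 mL) = 5.37 g
MOPS: 5.5 g × (135 mL / 1000 mL) = 0.7425 g = 742.50 mg
potassium sulfate: 3 g × (135 mL / 1000 mL) = 0.405 g = 405.00 mg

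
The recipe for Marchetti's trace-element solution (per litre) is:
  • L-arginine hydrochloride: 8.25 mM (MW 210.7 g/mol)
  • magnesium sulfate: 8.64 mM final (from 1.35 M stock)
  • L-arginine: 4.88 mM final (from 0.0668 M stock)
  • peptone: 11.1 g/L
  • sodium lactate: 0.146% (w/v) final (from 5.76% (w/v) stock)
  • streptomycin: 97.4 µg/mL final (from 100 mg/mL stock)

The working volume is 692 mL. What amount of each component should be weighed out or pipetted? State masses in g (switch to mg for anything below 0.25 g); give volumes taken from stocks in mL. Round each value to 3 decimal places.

L-arginine hydrochloride 1.203 g; magnesium sulfate 4.429 mL; L-arginine 50.553 mL; peptone 7.681 g; sodium lactate 17.540 mL; streptomycin 0.674 mL

Target volume = 692 mL = 0.692 L.
L-arginine hydrochloride: 8.25 mmol/L × 210.7 g/mol × 0.692 L ÷ 1000 = 1.203 g
magnesium sulfate: C1V1 = C2V2 → 8.64 mM × 692 mL ÷ 1350 mM = 4.429 mL
L-arginine: C1V1 = C2V2 → 4.88 mM × 692 mL ÷ 66.8 mM = 50.553 mL
peptone: 11.1 g/L × 0.692 L = 7.681 g
sodium lactate: V = C2·V2/C1 = 0.146% ÷ 5.76% × 692 mL = 17.540 mL
streptomycin: dilute stock: 97.4 µg/mL × 692 mL ÷ 100000 µg/mL = 0.674 mL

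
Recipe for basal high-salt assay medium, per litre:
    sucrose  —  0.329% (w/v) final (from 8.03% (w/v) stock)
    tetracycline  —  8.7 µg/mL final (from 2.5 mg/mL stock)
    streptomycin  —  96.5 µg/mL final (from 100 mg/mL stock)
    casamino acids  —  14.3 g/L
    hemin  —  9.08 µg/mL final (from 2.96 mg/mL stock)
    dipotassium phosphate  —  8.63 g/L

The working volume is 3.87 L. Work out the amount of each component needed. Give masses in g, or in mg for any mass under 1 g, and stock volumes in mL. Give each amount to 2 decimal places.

Working volume: 3.87 L.
sucrose: C1V1 = C2V2 → 0.329% ÷ 8.03% × 3870 mL = 158.56 mL
tetracycline: C1V1 = C2V2 → 8.7 µg/mL × 3870 mL ÷ 2500 µg/mL = 13.47 mL
streptomycin: V = C2·V2/C1 = 96.5 µg/mL × 3870 mL ÷ 100000 µg/mL = 3.73 mL
casamino acids: 14.3 g/L × 3.87 L = 55.34 g
hemin: V = C2·V2/C1 = 9.08 µg/mL × 3870 mL ÷ 2960 µg/mL = 11.87 mL
dipotassium phosphate: 8.63 g/L × 3.87 L = 33.40 g

sucrose 158.56 mL; tetracycline 13.47 mL; streptomycin 3.73 mL; casamino acids 55.34 g; hemin 11.87 mL; dipotassium phosphate 33.40 g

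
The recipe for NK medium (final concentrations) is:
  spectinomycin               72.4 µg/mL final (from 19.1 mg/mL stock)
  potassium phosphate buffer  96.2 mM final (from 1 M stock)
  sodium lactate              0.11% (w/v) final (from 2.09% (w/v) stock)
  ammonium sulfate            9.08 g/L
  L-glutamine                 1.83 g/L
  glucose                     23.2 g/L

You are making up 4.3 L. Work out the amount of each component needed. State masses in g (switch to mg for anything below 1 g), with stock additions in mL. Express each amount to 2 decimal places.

spectinomycin 16.30 mL; potassium phosphate buffer 413.66 mL; sodium lactate 226.32 mL; ammonium sulfate 39.04 g; L-glutamine 7.87 g; glucose 99.76 g

Scale factor relative to 1 L: 4.3.
spectinomycin: dilute stock: 72.4 µg/mL × 4300 mL ÷ 19100 µg/mL = 16.30 mL
potassium phosphate buffer: dilute stock: 96.2 mM × 4300 mL ÷ 1000 mM = 413.66 mL
sodium lactate: V = C2·V2/C1 = 0.11% ÷ 2.09% × 4300 mL = 226.32 mL
ammonium sulfate: 9.08 g/L × 4.3 L = 39.04 g
L-glutamine: 1.83 g/L × 4.3 L = 7.87 g
glucose: 23.2 g/L × 4.3 L = 99.76 g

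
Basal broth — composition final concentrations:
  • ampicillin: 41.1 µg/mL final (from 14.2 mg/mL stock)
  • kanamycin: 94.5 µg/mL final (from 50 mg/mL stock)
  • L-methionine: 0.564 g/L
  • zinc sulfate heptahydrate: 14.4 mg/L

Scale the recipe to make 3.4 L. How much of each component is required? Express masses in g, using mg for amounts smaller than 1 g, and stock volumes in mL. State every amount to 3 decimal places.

ampicillin 9.841 mL; kanamycin 6.426 mL; L-methionine 1.918 g; zinc sulfate heptahydrate 48.960 mg

Working volume: 3.4 L.
ampicillin: dilute stock: 41.1 µg/mL × 3400 mL ÷ 14200 µg/mL = 9.841 mL
kanamycin: C1V1 = C2V2 → 94.5 µg/mL × 3400 mL ÷ 50000 µg/mL = 6.426 mL
L-methionine: 0.564 g/L × 3.4 L = 1.918 g
zinc sulfate heptahydrate: 14.4 mg/L × 3.4 L = 48.960 mg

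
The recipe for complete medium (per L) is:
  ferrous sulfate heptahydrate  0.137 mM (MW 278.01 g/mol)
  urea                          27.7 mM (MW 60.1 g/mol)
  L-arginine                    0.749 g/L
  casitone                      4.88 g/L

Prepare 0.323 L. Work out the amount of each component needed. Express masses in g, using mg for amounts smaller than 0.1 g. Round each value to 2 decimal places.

ferrous sulfate heptahydrate 12.30 mg; urea 0.54 g; L-arginine 0.24 g; casitone 1.58 g

Scale factor relative to 1 L: 0.323.
ferrous sulfate heptahydrate: 0.137 mmol/L × 278.01 mg/mmol × 0.323 L = 12.30 mg
urea: 27.7 mmol/L × 60.1 g/mol × 0.323 L ÷ 1000 = 0.54 g
L-arginine: 0.749 g/L × 0.323 L = 0.24 g
casitone: 4.88 g/L × 0.323 L = 1.58 g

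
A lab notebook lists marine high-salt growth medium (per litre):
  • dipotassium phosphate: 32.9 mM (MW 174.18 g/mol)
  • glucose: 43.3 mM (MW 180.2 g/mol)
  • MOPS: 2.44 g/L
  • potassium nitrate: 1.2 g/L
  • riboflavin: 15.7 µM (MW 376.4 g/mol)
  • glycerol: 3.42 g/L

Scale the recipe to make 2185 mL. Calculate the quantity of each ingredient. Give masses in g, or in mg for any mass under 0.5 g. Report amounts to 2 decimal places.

Target volume = 2185 mL = 2.185 L.
dipotassium phosphate: 32.9 mmol/L × 174.18 g/mol × 2.185 L ÷ 1000 = 12.52 g
glucose: 43.3 mmol/L × 180.2 g/mol × 2.185 L ÷ 1000 = 17.05 g
MOPS: 2.44 g/L × 2.185 L = 5.33 g
potassium nitrate: 1.2 g/L × 2.185 L = 2.62 g
riboflavin: 15.7 µmol/L × 376.4 g/mol × 2.185 L ÷ 1000 = 12.91 mg
glycerol: 3.42 g/L × 2.185 L = 7.47 g

dipotassium phosphate 12.52 g; glucose 17.05 g; MOPS 5.33 g; potassium nitrate 2.62 g; riboflavin 12.91 mg; glycerol 7.47 g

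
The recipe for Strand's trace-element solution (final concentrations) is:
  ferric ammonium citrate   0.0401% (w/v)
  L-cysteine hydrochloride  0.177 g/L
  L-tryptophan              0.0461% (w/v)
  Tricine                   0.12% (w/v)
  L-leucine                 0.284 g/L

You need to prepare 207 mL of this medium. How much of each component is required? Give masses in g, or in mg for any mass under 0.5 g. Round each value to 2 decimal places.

ferric ammonium citrate 83.01 mg; L-cysteine hydrochloride 36.64 mg; L-tryptophan 95.43 mg; Tricine 248.40 mg; L-leucine 58.79 mg

Working volume: 207 mL = 0.207 L.
ferric ammonium citrate: 0.0401 g per 100 mL × 207 mL ÷ 100 = 0.083007 g = 83.01 mg
L-cysteine hydrochloride: 0.177 g/L × 0.207 L = 0.036639 g = 36.64 mg
L-tryptophan: 0.0461 g per 100 mL × 207 mL ÷ 100 = 0.095427 g = 95.43 mg
Tricine: 0.12% w/v = 1.2 g/L → 1.2 × 0.207 L = 0.2484 g = 248.40 mg
L-leucine: 0.284 g/L × 0.207 L = 0.058788 g = 58.79 mg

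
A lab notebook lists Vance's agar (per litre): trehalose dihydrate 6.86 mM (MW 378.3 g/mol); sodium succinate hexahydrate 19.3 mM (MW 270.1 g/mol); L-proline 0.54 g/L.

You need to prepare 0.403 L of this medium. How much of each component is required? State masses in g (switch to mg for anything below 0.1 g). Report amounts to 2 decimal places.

Scale factor relative to 1 L: 0.403.
trehalose dihydrate: 6.86 mmol/L × 378.3 g/mol × 0.403 L ÷ 1000 = 1.05 g
sodium succinate hexahydrate: 19.3 mmol/L × 270.1 g/mol × 0.403 L ÷ 1000 = 2.10 g
L-proline: 0.54 g/L × 0.403 L = 0.22 g

trehalose dihydrate 1.05 g; sodium succinate hexahydrate 2.10 g; L-proline 0.22 g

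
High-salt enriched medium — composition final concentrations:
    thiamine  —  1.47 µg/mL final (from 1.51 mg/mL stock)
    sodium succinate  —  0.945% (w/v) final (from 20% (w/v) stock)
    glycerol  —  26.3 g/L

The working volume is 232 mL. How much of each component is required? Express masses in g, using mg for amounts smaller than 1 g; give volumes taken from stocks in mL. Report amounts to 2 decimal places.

thiamine 0.23 mL; sodium succinate 10.96 mL; glycerol 6.10 g

Working volume: 232 mL = 0.232 L.
thiamine: V = C2·V2/C1 = 1.47 µg/mL × 232 mL ÷ 1510 µg/mL = 0.23 mL
sodium succinate: dilute stock: 0.945% ÷ 20% × 232 mL = 10.96 mL
glycerol: 26.3 g/L × 0.232 L = 6.10 g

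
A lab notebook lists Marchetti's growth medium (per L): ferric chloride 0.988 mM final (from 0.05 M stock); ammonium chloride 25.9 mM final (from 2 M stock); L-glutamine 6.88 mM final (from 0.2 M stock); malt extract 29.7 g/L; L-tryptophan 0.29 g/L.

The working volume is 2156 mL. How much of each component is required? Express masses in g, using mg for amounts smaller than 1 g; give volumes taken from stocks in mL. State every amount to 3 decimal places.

ferric chloride 42.603 mL; ammonium chloride 27.920 mL; L-glutamine 74.166 mL; malt extract 64.033 g; L-tryptophan 625.240 mg

Scale factor relative to 1 L: 2.156.
ferric chloride: C1V1 = C2V2 → 0.988 mM × 2156 mL ÷ 50 mM = 42.603 mL
ammonium chloride: V = C2·V2/C1 = 25.9 mM × 2156 mL ÷ 2000 mM = 27.920 mL
L-glutamine: V = C2·V2/C1 = 6.88 mM × 2156 mL ÷ 200 mM = 74.166 mL
malt extract: 29.7 g/L × 2.156 L = 64.033 g
L-tryptophan: 0.29 g/L × 2.156 L = 0.62524 g = 625.240 mg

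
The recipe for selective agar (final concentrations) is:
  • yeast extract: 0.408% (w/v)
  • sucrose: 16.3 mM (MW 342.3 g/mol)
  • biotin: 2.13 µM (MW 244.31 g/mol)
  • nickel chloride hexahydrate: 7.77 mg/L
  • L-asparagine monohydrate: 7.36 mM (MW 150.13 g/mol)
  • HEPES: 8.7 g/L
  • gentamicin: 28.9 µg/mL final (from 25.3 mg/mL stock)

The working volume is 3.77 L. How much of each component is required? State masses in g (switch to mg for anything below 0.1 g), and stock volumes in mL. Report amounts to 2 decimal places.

Working volume: 3.77 L.
yeast extract: 0.408 g per 100 mL × 3770 mL ÷ 100 = 15.38 g
sucrose: 16.3 mmol/L × 342.3 g/mol × 3.77 L ÷ 1000 = 21.03 g
biotin: 2.13 µmol/L × 244.31 g/mol × 3.77 L ÷ 1000 = 1.96 mg
nickel chloride hexahydrate: 7.77 mg/L × 3.77 L = 29.29 mg
L-asparagine monohydrate: 7.36 mmol/L × 150.13 g/mol × 3.77 L ÷ 1000 = 4.17 g
HEPES: 8.7 g/L × 3.77 L = 32.80 g
gentamicin: C1V1 = C2V2 → 28.9 µg/mL × 3770 mL ÷ 25300 µg/mL = 4.31 mL

yeast extract 15.38 g; sucrose 21.03 g; biotin 1.96 mg; nickel chloride hexahydrate 29.29 mg; L-asparagine monohydrate 4.17 g; HEPES 32.80 g; gentamicin 4.31 mL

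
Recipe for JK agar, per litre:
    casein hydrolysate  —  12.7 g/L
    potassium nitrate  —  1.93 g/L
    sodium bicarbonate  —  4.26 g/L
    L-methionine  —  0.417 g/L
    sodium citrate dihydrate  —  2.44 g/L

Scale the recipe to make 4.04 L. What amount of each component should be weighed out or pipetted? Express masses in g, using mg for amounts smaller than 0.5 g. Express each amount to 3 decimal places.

casein hydrolysate 51.308 g; potassium nitrate 7.797 g; sodium bicarbonate 17.210 g; L-methionine 1.685 g; sodium citrate dihydrate 9.858 g

Scale factor relative to 1 L: 4.04.
casein hydrolysate: 12.7 g/L × 4.04 L = 51.308 g
potassium nitrate: 1.93 g/L × 4.04 L = 7.797 g
sodium bicarbonate: 4.26 g/L × 4.04 L = 17.210 g
L-methionine: 0.417 g/L × 4.04 L = 1.685 g
sodium citrate dihydrate: 2.44 g/L × 4.04 L = 9.858 g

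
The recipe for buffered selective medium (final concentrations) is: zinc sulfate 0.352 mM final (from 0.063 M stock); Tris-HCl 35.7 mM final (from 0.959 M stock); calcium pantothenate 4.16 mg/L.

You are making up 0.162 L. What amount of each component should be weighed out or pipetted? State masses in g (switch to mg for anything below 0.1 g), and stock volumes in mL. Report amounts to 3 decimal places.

zinc sulfate 0.905 mL; Tris-HCl 6.031 mL; calcium pantothenate 0.674 mg

Working volume: 0.162 L.
zinc sulfate: V = C2·V2/C1 = 0.352 mM × 162 mL ÷ 63 mM = 0.905 mL
Tris-HCl: V = C2·V2/C1 = 35.7 mM × 162 mL ÷ 959 mM = 6.031 mL
calcium pantothenate: 4.16 mg/L × 0.162 L = 0.674 mg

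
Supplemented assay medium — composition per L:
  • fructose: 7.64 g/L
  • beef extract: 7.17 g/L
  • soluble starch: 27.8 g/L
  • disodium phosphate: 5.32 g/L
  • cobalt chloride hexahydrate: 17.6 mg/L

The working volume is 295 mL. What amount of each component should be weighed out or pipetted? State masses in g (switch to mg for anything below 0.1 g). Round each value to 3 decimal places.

Scale factor relative to 1 L: 0.295.
fructose: 7.64 g/L × 0.295 L = 2.254 g
beef extract: 7.17 g/L × 0.295 L = 2.115 g
soluble starch: 27.8 g/L × 0.295 L = 8.201 g
disodium phosphate: 5.32 g/L × 0.295 L = 1.569 g
cobalt chloride hexahydrate: 17.6 mg/L × 0.295 L = 5.192 mg

fructose 2.254 g; beef extract 2.115 g; soluble starch 8.201 g; disodium phosphate 1.569 g; cobalt chloride hexahydrate 5.192 mg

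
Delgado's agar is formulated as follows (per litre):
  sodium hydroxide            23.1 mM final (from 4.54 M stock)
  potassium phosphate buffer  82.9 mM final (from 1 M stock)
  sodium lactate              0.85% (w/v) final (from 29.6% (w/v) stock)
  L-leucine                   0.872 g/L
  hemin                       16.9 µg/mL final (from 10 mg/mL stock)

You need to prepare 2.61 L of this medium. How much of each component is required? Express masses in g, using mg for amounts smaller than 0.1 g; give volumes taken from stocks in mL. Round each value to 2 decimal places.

Scale factor relative to 1 L: 2.61.
sodium hydroxide: V = C2·V2/C1 = 23.1 mM × 2610 mL ÷ 4540 mM = 13.28 mL
potassium phosphate buffer: V = C2·V2/C1 = 82.9 mM × 2610 mL ÷ 1000 mM = 216.37 mL
sodium lactate: V = C2·V2/C1 = 0.85% ÷ 29.6% × 2610 mL = 74.95 mL
L-leucine: 0.872 g/L × 2.61 L = 2.28 g
hemin: C1V1 = C2V2 → 16.9 µg/mL × 2610 mL ÷ 10000 µg/mL = 4.41 mL

sodium hydroxide 13.28 mL; potassium phosphate buffer 216.37 mL; sodium lactate 74.95 mL; L-leucine 2.28 g; hemin 4.41 mL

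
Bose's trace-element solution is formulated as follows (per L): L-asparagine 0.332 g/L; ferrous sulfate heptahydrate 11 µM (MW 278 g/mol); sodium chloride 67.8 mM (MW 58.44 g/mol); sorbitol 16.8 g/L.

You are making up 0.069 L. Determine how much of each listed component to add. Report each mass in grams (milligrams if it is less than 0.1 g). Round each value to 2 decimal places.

Scale factor relative to 1 L: 0.069.
L-asparagine: 0.332 g/L × 0.069 L = 0.022908 g = 22.91 mg
ferrous sulfate heptahydrate: 11 µmol/L × 278 g/mol × 0.069 L ÷ 1000 = 0.21 mg
sodium chloride: 67.8 mmol/L × 58.44 g/mol × 0.069 L ÷ 1000 = 0.27 g
sorbitol: 16.8 g/L × 0.069 L = 1.16 g

L-asparagine 22.91 mg; ferrous sulfate heptahydrate 0.21 mg; sodium chloride 0.27 g; sorbitol 1.16 g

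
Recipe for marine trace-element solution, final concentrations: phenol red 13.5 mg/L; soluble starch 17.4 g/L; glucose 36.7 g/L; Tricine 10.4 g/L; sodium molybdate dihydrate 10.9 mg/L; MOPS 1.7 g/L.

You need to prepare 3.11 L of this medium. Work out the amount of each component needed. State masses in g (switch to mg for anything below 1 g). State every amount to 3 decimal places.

phenol red 41.985 mg; soluble starch 54.114 g; glucose 114.137 g; Tricine 32.344 g; sodium molybdate dihydrate 33.899 mg; MOPS 5.287 g

Working volume: 3.11 L.
phenol red: 13.5 mg/L × 3.11 L = 41.985 mg
soluble starch: 17.4 g/L × 3.11 L = 54.114 g
glucose: 36.7 g/L × 3.11 L = 114.137 g
Tricine: 10.4 g/L × 3.11 L = 32.344 g
sodium molybdate dihydrate: 10.9 mg/L × 3.11 L = 33.899 mg
MOPS: 1.7 g/L × 3.11 L = 5.287 g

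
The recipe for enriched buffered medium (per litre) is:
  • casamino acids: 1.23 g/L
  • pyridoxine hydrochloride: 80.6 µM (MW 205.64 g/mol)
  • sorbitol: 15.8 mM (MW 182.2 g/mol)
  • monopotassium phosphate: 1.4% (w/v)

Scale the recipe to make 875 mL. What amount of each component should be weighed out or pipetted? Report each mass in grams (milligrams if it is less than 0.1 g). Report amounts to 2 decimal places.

Scale factor relative to 1 L: 0.875.
casamino acids: 1.23 g/L × 0.875 L = 1.08 g
pyridoxine hydrochloride: 80.6 µmol/L × 205.64 g/mol × 0.875 L ÷ 1000 = 14.50 mg
sorbitol: 15.8 mmol/L × 182.2 g/mol × 0.875 L ÷ 1000 = 2.52 g
monopotassium phosphate: 1.4 g per 100 mL × 875 mL ÷ 100 = 12.25 g

casamino acids 1.08 g; pyridoxine hydrochloride 14.50 mg; sorbitol 2.52 g; monopotassium phosphate 12.25 g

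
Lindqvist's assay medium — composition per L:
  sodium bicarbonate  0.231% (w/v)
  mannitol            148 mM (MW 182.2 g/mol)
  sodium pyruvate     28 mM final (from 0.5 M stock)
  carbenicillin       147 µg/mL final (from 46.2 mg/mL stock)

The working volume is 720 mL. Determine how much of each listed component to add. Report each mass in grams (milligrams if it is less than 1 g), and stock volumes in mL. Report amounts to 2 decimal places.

sodium bicarbonate 1.66 g; mannitol 19.42 g; sodium pyruvate 40.32 mL; carbenicillin 2.29 mL

Scale factor relative to 1 L: 0.72.
sodium bicarbonate: 0.231 g per 100 mL × 720 mL ÷ 100 = 1.66 g
mannitol: 148 mmol/L × 182.2 g/mol × 0.72 L ÷ 1000 = 19.42 g
sodium pyruvate: V = C2·V2/C1 = 28 mM × 720 mL ÷ 500 mM = 40.32 mL
carbenicillin: V = C2·V2/C1 = 147 µg/mL × 720 mL ÷ 46200 µg/mL = 2.29 mL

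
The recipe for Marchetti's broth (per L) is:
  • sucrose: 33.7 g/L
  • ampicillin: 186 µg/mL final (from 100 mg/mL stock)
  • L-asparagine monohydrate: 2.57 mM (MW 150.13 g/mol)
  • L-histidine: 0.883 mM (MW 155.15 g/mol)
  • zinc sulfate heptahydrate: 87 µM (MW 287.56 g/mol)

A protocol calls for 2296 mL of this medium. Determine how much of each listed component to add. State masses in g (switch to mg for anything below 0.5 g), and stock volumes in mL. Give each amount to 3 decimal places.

Working volume: 2296 mL = 2.296 L.
sucrose: 33.7 g/L × 2.296 L = 77.375 g
ampicillin: V = C2·V2/C1 = 186 µg/mL × 2296 mL ÷ 100000 µg/mL = 4.271 mL
L-asparagine monohydrate: 2.57 mmol/L × 150.13 g/mol × 2.296 L ÷ 1000 = 0.886 g
L-histidine: 0.883 mmol/L × 155.15 mg/mmol × 2.296 L = 314.546 mg
zinc sulfate heptahydrate: 87 µmol/L × 287.56 g/mol × 2.296 L ÷ 1000 = 57.441 mg

sucrose 77.375 g; ampicillin 4.271 mL; L-asparagine monohydrate 0.886 g; L-histidine 314.546 mg; zinc sulfate heptahydrate 57.441 mg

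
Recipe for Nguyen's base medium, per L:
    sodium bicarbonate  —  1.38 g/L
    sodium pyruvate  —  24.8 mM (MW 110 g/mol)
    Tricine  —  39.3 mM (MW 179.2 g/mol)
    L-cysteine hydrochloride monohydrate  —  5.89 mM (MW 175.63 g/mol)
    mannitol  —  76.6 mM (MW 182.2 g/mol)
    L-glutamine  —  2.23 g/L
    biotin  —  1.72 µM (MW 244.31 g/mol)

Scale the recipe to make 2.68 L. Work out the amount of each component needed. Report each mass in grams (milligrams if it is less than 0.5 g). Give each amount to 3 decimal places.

Working volume: 2.68 L.
sodium bicarbonate: 1.38 g/L × 2.68 L = 3.698 g
sodium pyruvate: 24.8 mmol/L × 110 g/mol × 2.68 L ÷ 1000 = 7.311 g
Tricine: 39.3 mmol/L × 179.2 g/mol × 2.68 L ÷ 1000 = 18.874 g
L-cysteine hydrochloride monohydrate: 5.89 mmol/L × 175.63 g/mol × 2.68 L ÷ 1000 = 2.772 g
mannitol: 76.6 mmol/L × 182.2 g/mol × 2.68 L ÷ 1000 = 37.403 g
L-glutamine: 2.23 g/L × 2.68 L = 5.976 g
biotin: 1.72 µmol/L × 244.31 g/mol × 2.68 L ÷ 1000 = 1.126 mg

sodium bicarbonate 3.698 g; sodium pyruvate 7.311 g; Tricine 18.874 g; L-cysteine hydrochloride monohydrate 2.772 g; mannitol 37.403 g; L-glutamine 5.976 g; biotin 1.126 mg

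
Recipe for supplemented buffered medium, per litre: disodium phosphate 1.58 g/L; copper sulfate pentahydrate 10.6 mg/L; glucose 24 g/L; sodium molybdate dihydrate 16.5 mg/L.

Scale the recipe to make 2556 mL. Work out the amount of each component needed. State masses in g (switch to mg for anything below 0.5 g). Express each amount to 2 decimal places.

disodium phosphate 4.04 g; copper sulfate pentahydrate 27.09 mg; glucose 61.34 g; sodium molybdate dihydrate 42.17 mg

Target volume = 2556 mL = 2.556 L.
disodium phosphate: 1.58 g/L × 2.556 L = 4.04 g
copper sulfate pentahydrate: 10.6 mg/L × 2.556 L = 27.09 mg
glucose: 24 g/L × 2.556 L = 61.34 g
sodium molybdate dihydrate: 16.5 mg/L × 2.556 L = 42.17 mg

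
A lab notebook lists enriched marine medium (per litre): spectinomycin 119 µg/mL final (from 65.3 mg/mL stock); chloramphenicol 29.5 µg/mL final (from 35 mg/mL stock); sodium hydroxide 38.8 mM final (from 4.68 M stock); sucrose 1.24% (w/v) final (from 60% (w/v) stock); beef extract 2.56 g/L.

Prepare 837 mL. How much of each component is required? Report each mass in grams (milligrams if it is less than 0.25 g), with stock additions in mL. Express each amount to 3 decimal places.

spectinomycin 1.525 mL; chloramphenicol 0.705 mL; sodium hydroxide 6.939 mL; sucrose 17.298 mL; beef extract 2.143 g

Scale factor relative to 1 L: 0.837.
spectinomycin: V = C2·V2/C1 = 119 µg/mL × 837 mL ÷ 65300 µg/mL = 1.525 mL
chloramphenicol: dilute stock: 29.5 µg/mL × 837 mL ÷ 35000 µg/mL = 0.705 mL
sodium hydroxide: C1V1 = C2V2 → 38.8 mM × 837 mL ÷ 4680 mM = 6.939 mL
sucrose: dilute stock: 1.24% ÷ 60% × 837 mL = 17.298 mL
beef extract: 2.56 g/L × 0.837 L = 2.143 g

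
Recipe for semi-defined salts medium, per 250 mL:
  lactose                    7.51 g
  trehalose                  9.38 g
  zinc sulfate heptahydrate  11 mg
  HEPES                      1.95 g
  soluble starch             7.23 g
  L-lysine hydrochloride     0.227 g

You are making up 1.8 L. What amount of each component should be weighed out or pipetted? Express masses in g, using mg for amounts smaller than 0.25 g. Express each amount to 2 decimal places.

Scale factor = 1800 mL / 250 mL = 7.2.
lactose: 7.51 g × (1800 mL / 250 mL) = 54.07 g
trehalose: 9.38 g × (1800 mL / 250 mL) = 67.54 g
zinc sulfate heptahydrate: 11 mg × (1800 mL / 250 mL) = 79.20 mg
HEPES: 1.95 g × (1800 mL / 250 mL) = 14.04 g
soluble starch: 7.23 g × (1800 mL / 250 mL) = 52.06 g
L-lysine hydrochloride: 0.227 g × (1800 mL / 250 mL) = 1.63 g

lactose 54.07 g; trehalose 67.54 g; zinc sulfate heptahydrate 79.20 mg; HEPES 14.04 g; soluble starch 52.06 g; L-lysine hydrochloride 1.63 g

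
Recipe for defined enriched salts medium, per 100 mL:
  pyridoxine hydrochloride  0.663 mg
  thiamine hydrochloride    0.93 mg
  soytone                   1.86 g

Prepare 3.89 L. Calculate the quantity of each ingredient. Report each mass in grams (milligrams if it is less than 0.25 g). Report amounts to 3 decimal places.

Scale factor = 3890 mL / 100 mL = 38.9.
pyridoxine hydrochloride: 0.663 mg × (3890 mL / 100 mL) = 25.791 mg
thiamine hydrochloride: 0.93 mg × (3890 mL / 100 mL) = 36.177 mg
soytone: 1.86 g × (3890 mL / 100 mL) = 72.354 g

pyridoxine hydrochloride 25.791 mg; thiamine hydrochloride 36.177 mg; soytone 72.354 g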